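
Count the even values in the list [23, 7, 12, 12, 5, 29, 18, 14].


Check each element:
  23 is odd
  7 is odd
  12 is even
  12 is even
  5 is odd
  29 is odd
  18 is even
  14 is even
Evens: [12, 12, 18, 14]
Count of evens = 4
Final answer: 4


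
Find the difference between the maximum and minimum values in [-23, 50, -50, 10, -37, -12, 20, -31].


Maximum value: 50
Minimum value: -50
Range = 50 - (-50) = 100
Final answer: 100


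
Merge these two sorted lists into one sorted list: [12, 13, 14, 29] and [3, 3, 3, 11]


List A: [12, 13, 14, 29]
List B: [3, 3, 3, 11]
Repeatedly compare the front elements and take the smaller:
  12 vs 3 -> take 3
  12 vs 3 -> take 3
  12 vs 3 -> take 3
  12 vs 11 -> take 11
  B is exhausted; append the rest of A: [12, 13, 14, 29]
Final answer: [3, 3, 3, 11, 12, 13, 14, 29]


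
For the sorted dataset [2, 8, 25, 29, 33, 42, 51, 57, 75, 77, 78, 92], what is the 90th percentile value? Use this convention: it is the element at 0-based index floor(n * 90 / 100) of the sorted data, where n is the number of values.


The dataset has n = 12 elements.
Index = floor(12 * 90 / 100) = floor(1080 / 100) = floor(10.8) = 10
Counting from index 0 in the sorted data, the element at index 10 is 78.
Final answer: 78


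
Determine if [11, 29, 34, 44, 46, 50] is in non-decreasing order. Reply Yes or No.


Check consecutive pairs:
  11 <= 29? True
  29 <= 34? True
  34 <= 44? True
  44 <= 46? True
  46 <= 50? True
Every consecutive pair is in order, so the list is non-decreasing.
Final answer: Yes


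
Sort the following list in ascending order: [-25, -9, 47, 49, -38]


Original list: [-25, -9, 47, 49, -38]
Repeatedly take the smallest remaining element:
  Remaining [-25, -9, 47, 49, -38] -> smallest is -38
  Remaining [-25, -9, 47, 49] -> smallest is -25
  Remaining [-9, 47, 49] -> smallest is -9
  Remaining [47, 49] -> smallest is 47
  Remaining [49] -> smallest is 49
Collecting the picks in order gives the sorted list.
Final answer: [-38, -25, -9, 47, 49]


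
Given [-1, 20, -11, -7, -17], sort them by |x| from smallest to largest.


Compute absolute values:
  |-1| = 1
  |20| = 20
  |-11| = 11
  |-7| = 7
  |-17| = 17
Absolute values in increasing order: 1 < 7 < 11 < 17 < 20
Listing the original numbers in that order gives the answer.
Final answer: [-1, -7, -11, -17, 20]


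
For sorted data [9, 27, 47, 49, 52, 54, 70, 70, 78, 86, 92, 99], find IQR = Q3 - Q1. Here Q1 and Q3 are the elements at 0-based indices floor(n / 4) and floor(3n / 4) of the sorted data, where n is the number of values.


The data has n = 12 elements.
Q1 index = floor(12 / 4) = floor(3) = 3; Q3 index = floor(3 * 12 / 4) = floor(9) = 9
Q1 = element at index 3 = 49
Q3 = element at index 9 = 86
IQR = 86 - 49 = 37
Final answer: 37


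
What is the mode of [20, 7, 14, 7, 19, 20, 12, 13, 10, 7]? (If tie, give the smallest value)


Count the frequency of each value:
  7 appears 3 time(s)
  10 appears 1 time(s)
  12 appears 1 time(s)
  13 appears 1 time(s)
  14 appears 1 time(s)
  19 appears 1 time(s)
  20 appears 2 time(s)
Maximum frequency is 3.
Only 7 reaches that frequency, so it is the mode.
Final answer: 7


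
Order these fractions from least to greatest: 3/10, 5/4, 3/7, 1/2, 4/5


Convert to decimal for comparison:
  3/10 = 0.3
  5/4 = 1.25
  3/7 = 0.4286
  1/2 = 0.5
  4/5 = 0.8
Decimals in increasing order: 0.3 < 0.4286 < 0.5 < 0.8 < 1.25
Writing each back as its fraction gives the sorted order.
Final answer: 3/10, 3/7, 1/2, 4/5, 5/4


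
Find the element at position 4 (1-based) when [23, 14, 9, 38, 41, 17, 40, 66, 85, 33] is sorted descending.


Sort descending: [85, 66, 41, 40, 38, 33, 23, 17, 14, 9]
The 4th element (1-indexed) is at index 3.
Value = 40
Final answer: 40


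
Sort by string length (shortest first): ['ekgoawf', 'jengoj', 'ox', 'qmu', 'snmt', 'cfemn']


Compute lengths:
  'ekgoawf' has length 7
  'jengoj' has length 6
  'ox' has length 2
  'qmu' has length 3
  'snmt' has length 4
  'cfemn' has length 5
Lengths in increasing order: 2 < 3 < 4 < 5 < 6 < 7
Listing the words in that order gives the answer.
Final answer: ['ox', 'qmu', 'snmt', 'cfemn', 'jengoj', 'ekgoawf']


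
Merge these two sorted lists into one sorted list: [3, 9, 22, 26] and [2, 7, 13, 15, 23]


List A: [3, 9, 22, 26]
List B: [2, 7, 13, 15, 23]
Repeatedly compare the front elements and take the smaller:
  3 vs 2 -> take 2
  3 vs 7 -> take 3
  9 vs 7 -> take 7
  9 vs 13 -> take 9
  22 vs 13 -> take 13
  22 vs 15 -> take 15
  22 vs 23 -> take 22
  26 vs 23 -> take 23
  B is exhausted; append the rest of A: [26]
Final answer: [2, 3, 7, 9, 13, 15, 22, 23, 26]


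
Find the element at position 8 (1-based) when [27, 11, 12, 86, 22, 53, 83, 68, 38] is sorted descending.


Sort descending: [86, 83, 68, 53, 38, 27, 22, 12, 11]
The 8th element (1-indexed) is at index 7.
Value = 12
Final answer: 12


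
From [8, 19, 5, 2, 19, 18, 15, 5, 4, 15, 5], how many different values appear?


List all unique values:
Distinct values: [2, 4, 5, 8, 15, 18, 19]
Count = 7
Final answer: 7


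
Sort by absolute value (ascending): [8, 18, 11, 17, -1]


Compute absolute values:
  |8| = 8
  |18| = 18
  |11| = 11
  |17| = 17
  |-1| = 1
Absolute values in increasing order: 1 < 8 < 11 < 17 < 18
Listing the original numbers in that order gives the answer.
Final answer: [-1, 8, 11, 17, 18]


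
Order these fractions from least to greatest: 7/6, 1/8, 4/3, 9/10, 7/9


Convert to decimal for comparison:
  7/6 = 1.1667
  1/8 = 0.125
  4/3 = 1.3333
  9/10 = 0.9
  7/9 = 0.7778
Decimals in increasing order: 0.125 < 0.7778 < 0.9 < 1.1667 < 1.3333
Writing each back as its fraction gives the sorted order.
Final answer: 1/8, 7/9, 9/10, 7/6, 4/3


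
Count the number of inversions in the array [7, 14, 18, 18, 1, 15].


For each element, count the later elements that are smaller than it:
  7 (index 0): smaller elements after it = [1] -> 1
  14 (index 1): smaller elements after it = [1] -> 1
  18 (index 2): smaller elements after it = [1, 15] -> 2
  18 (index 3): smaller elements after it = [1, 15] -> 2
  1 (index 4): smaller elements after it = [] -> 0
Total inversions = 1 + 1 + 2 + 2 + 0 = 6
Final answer: 6


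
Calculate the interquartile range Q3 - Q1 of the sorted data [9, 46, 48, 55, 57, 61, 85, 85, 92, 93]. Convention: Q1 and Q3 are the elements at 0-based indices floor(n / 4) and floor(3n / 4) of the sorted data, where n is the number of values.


The data has n = 10 elements.
Q1 index = floor(10 / 4) = floor(2.5) = 2; Q3 index = floor(3 * 10 / 4) = floor(7.5) = 7
Q1 = element at index 2 = 48
Q3 = element at index 7 = 85
IQR = 85 - 48 = 37
Final answer: 37


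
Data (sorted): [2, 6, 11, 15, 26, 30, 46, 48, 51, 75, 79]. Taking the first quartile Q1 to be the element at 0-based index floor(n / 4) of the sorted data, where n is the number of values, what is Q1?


The list has n = 11 elements.
Q1 index = floor(11 / 4) = floor(2.75) = 2
Counting from index 0 in the sorted data, the element at index 2 is 11.
Final answer: 11


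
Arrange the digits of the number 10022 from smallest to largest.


The number 10022 has digits: 1, 0, 0, 2, 2
Sorted: 0, 0, 1, 2, 2
Joining the sorted digits gives the result.
Final answer: 00122


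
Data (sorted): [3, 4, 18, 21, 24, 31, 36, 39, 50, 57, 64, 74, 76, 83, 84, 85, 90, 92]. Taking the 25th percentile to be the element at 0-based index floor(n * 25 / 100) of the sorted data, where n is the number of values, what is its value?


The dataset has n = 18 elements.
Index = floor(18 * 25 / 100) = floor(450 / 100) = floor(4.5) = 4
Counting from index 0 in the sorted data, the element at index 4 is 24.
Final answer: 24


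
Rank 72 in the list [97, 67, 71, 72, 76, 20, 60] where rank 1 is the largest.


Sort descending: [97, 76, 72, 71, 67, 60, 20]
Find 72 in the sorted list.
72 is at position 3.
Final answer: 3


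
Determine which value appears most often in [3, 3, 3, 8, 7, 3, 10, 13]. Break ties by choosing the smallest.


Count the frequency of each value:
  3 appears 4 time(s)
  7 appears 1 time(s)
  8 appears 1 time(s)
  10 appears 1 time(s)
  13 appears 1 time(s)
Maximum frequency is 4.
Only 3 reaches that frequency, so it is the mode.
Final answer: 3


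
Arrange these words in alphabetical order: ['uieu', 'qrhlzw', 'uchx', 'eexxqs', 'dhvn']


Compare strings character by character (the first differing letter decides):
  'dhvn' < 'eexxqs' since 'd' < 'e' at position 1
  'eexxqs' < 'qrhlzw' since 'e' < 'q' at position 1
  'qrhlzw' < 'uchx' since 'q' < 'u' at position 1
  'uchx' < 'uieu' since 'c' < 'i' at position 2
Chaining these comparisons gives the alphabetical order.
Final answer: ['dhvn', 'eexxqs', 'qrhlzw', 'uchx', 'uieu']


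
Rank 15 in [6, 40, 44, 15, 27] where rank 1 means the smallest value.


Sort ascending: [6, 15, 27, 40, 44]
Find 15 in the sorted list.
15 is at position 2 (1-indexed).
Final answer: 2


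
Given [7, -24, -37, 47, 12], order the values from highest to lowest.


Original list: [7, -24, -37, 47, 12]
Repeatedly take the largest remaining element:
  Remaining [7, -24, -37, 47, 12] -> largest is 47
  Remaining [7, -24, -37, 12] -> largest is 12
  Remaining [7, -24, -37] -> largest is 7
  Remaining [-24, -37] -> largest is -24
  Remaining [-37] -> largest is -37
Collecting the picks in order gives the descending list.
Final answer: [47, 12, 7, -24, -37]


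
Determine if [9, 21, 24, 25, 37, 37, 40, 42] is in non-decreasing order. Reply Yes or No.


Check consecutive pairs:
  9 <= 21? True
  21 <= 24? True
  24 <= 25? True
  25 <= 37? True
  37 <= 37? True
  37 <= 40? True
  40 <= 42? True
Every consecutive pair is in order, so the list is non-decreasing.
Final answer: Yes


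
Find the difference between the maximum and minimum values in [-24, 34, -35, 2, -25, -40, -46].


Maximum value: 34
Minimum value: -46
Range = 34 - (-46) = 80
Final answer: 80


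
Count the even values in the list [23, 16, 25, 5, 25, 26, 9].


Check each element:
  23 is odd
  16 is even
  25 is odd
  5 is odd
  25 is odd
  26 is even
  9 is odd
Evens: [16, 26]
Count of evens = 2
Final answer: 2


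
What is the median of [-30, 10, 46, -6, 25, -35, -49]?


First, sort the list: [-49, -35, -30, -6, 10, 25, 46]
The list has 7 elements (odd count).
The middle index is 3 (0-based), and the element there is -6.
Final answer: -6


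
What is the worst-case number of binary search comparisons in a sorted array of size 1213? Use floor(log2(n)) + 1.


Binary search halves the search space each step.
Maximum comparisons = floor(log2(1213)) + 1
log2(1213) = 10.2444
floor(log2(1213)) = 10, so 10 + 1 = 11
Final answer: 11


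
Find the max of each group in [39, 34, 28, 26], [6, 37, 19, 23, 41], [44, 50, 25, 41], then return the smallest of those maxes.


Find max of each group:
  Group 1: [39, 34, 28, 26] -> max = 39
  Group 2: [6, 37, 19, 23, 41] -> max = 41
  Group 3: [44, 50, 25, 41] -> max = 50
Maxes: [39, 41, 50]
Minimum of maxes = 39
Final answer: 39


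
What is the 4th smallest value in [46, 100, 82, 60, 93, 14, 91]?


Sort ascending: [14, 46, 60, 82, 91, 93, 100]
The 4th element (1-indexed) is at index 3.
Value = 82
Final answer: 82


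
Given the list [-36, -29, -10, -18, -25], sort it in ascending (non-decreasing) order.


Original list: [-36, -29, -10, -18, -25]
Repeatedly take the smallest remaining element:
  Remaining [-36, -29, -10, -18, -25] -> smallest is -36
  Remaining [-29, -10, -18, -25] -> smallest is -29
  Remaining [-10, -18, -25] -> smallest is -25
  Remaining [-10, -18] -> smallest is -18
  Remaining [-10] -> smallest is -10
Collecting the picks in order gives the sorted list.
Final answer: [-36, -29, -25, -18, -10]


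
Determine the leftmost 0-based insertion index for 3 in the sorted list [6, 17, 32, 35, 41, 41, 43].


List is sorted: [6, 17, 32, 35, 41, 41, 43]
We need the leftmost position where 3 can be inserted, i.e. the first index whose element is >= 3 (or the end of the list if none is).
Binary search with low=0, high=7 (0-based indices):
  low=0, high=7, mid=3: a[3]=35 >= 3, so high = 3
  low=0, high=3, mid=1: a[1]=17 >= 3, so high = 1
  low=0, high=1, mid=0: a[0]=6 >= 3, so high = 0
Now low = high = 0, so the insertion index is 0.
Final answer: 0


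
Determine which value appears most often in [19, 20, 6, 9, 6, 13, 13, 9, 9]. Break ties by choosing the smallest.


Count the frequency of each value:
  6 appears 2 time(s)
  9 appears 3 time(s)
  13 appears 2 time(s)
  19 appears 1 time(s)
  20 appears 1 time(s)
Maximum frequency is 3.
Only 9 reaches that frequency, so it is the mode.
Final answer: 9


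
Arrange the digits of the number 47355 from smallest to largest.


The number 47355 has digits: 4, 7, 3, 5, 5
Sorted: 3, 4, 5, 5, 7
Joining the sorted digits gives the result.
Final answer: 34557


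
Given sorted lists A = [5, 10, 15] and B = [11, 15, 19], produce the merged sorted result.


List A: [5, 10, 15]
List B: [11, 15, 19]
Repeatedly compare the front elements and take the smaller:
  5 vs 11 -> take 5
  10 vs 11 -> take 10
  15 vs 11 -> take 11
  15 vs 15 -> take 15
  A is exhausted; append the rest of B: [15, 19]
Final answer: [5, 10, 11, 15, 15, 19]


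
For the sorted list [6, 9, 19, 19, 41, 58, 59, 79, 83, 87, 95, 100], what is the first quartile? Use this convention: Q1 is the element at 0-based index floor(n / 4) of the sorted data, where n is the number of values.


The list has n = 12 elements.
Q1 index = floor(12 / 4) = floor(3) = 3
Counting from index 0 in the sorted data, the element at index 3 is 19.
Final answer: 19


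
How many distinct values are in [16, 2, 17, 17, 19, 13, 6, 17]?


List all unique values:
Distinct values: [2, 6, 13, 16, 17, 19]
Count = 6
Final answer: 6


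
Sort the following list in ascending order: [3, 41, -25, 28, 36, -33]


Original list: [3, 41, -25, 28, 36, -33]
Repeatedly take the smallest remaining element:
  Remaining [3, 41, -25, 28, 36, -33] -> smallest is -33
  Remaining [3, 41, -25, 28, 36] -> smallest is -25
  Remaining [3, 41, 28, 36] -> smallest is 3
  Remaining [41, 28, 36] -> smallest is 28
  Remaining [41, 36] -> smallest is 36
  Remaining [41] -> smallest is 41
Collecting the picks in order gives the sorted list.
Final answer: [-33, -25, 3, 28, 36, 41]


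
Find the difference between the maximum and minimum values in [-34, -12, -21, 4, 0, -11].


Maximum value: 4
Minimum value: -34
Range = 4 - (-34) = 38
Final answer: 38


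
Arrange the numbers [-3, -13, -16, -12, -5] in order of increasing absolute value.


Compute absolute values:
  |-3| = 3
  |-13| = 13
  |-16| = 16
  |-12| = 12
  |-5| = 5
Absolute values in increasing order: 3 < 5 < 12 < 13 < 16
Listing the original numbers in that order gives the answer.
Final answer: [-3, -5, -12, -13, -16]


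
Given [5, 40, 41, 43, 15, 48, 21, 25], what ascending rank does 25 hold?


Sort ascending: [5, 15, 21, 25, 40, 41, 43, 48]
Find 25 in the sorted list.
25 is at position 4 (1-indexed).
Final answer: 4


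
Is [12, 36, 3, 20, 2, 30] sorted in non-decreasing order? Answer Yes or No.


Check consecutive pairs:
  12 <= 36? True
  36 <= 3? False
  3 <= 20? True
  20 <= 2? False
  2 <= 30? True
2 consecutive pair(s) are out of order, so the list is not sorted.
Final answer: No


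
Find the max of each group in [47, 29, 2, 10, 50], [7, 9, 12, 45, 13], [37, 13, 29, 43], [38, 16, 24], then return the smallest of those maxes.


Find max of each group:
  Group 1: [47, 29, 2, 10, 50] -> max = 50
  Group 2: [7, 9, 12, 45, 13] -> max = 45
  Group 3: [37, 13, 29, 43] -> max = 43
  Group 4: [38, 16, 24] -> max = 38
Maxes: [50, 45, 43, 38]
Minimum of maxes = 38
Final answer: 38


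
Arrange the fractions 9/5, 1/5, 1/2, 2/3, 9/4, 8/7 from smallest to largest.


Convert to decimal for comparison:
  9/5 = 1.8
  1/5 = 0.2
  1/2 = 0.5
  2/3 = 0.6667
  9/4 = 2.25
  8/7 = 1.1429
Decimals in increasing order: 0.2 < 0.5 < 0.6667 < 1.1429 < 1.8 < 2.25
Writing each back as its fraction gives the sorted order.
Final answer: 1/5, 1/2, 2/3, 8/7, 9/5, 9/4


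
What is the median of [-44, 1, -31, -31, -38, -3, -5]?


First, sort the list: [-44, -38, -31, -31, -5, -3, 1]
The list has 7 elements (odd count).
The middle index is 3 (0-based), and the element there is -31.
Final answer: -31


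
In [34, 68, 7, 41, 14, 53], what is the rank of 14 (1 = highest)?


Sort descending: [68, 53, 41, 34, 14, 7]
Find 14 in the sorted list.
14 is at position 5.
Final answer: 5


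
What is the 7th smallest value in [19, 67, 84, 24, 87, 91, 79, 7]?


Sort ascending: [7, 19, 24, 67, 79, 84, 87, 91]
The 7th element (1-indexed) is at index 6.
Value = 87
Final answer: 87


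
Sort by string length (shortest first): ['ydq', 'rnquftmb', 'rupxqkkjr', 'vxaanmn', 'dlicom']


Compute lengths:
  'ydq' has length 3
  'rnquftmb' has length 8
  'rupxqkkjr' has length 9
  'vxaanmn' has length 7
  'dlicom' has length 6
Lengths in increasing order: 3 < 6 < 7 < 8 < 9
Listing the words in that order gives the answer.
Final answer: ['ydq', 'dlicom', 'vxaanmn', 'rnquftmb', 'rupxqkkjr']


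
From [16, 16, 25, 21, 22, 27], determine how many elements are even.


Check each element:
  16 is even
  16 is even
  25 is odd
  21 is odd
  22 is even
  27 is odd
Evens: [16, 16, 22]
Count of evens = 3
Final answer: 3


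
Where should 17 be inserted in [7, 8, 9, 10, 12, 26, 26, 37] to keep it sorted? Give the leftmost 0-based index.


List is sorted: [7, 8, 9, 10, 12, 26, 26, 37]
We need the leftmost position where 17 can be inserted, i.e. the first index whose element is >= 17 (or the end of the list if none is).
Binary search with low=0, high=8 (0-based indices):
  low=0, high=8, mid=4: a[4]=12 < 17, so low = 5
  low=5, high=8, mid=6: a[6]=26 >= 17, so high = 6
  low=5, high=6, mid=5: a[5]=26 >= 17, so high = 5
Now low = high = 5, so the insertion index is 5.
Final answer: 5


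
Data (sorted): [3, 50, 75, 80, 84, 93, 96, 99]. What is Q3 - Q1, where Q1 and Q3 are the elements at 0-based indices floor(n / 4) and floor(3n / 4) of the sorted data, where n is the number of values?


The data has n = 8 elements.
Q1 index = floor(8 / 4) = floor(2) = 2; Q3 index = floor(3 * 8 / 4) = floor(6) = 6
Q1 = element at index 2 = 75
Q3 = element at index 6 = 96
IQR = 96 - 75 = 21
Final answer: 21


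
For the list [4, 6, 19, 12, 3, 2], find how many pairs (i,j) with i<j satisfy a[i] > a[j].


For each element, count the later elements that are smaller than it:
  4 (index 0): smaller elements after it = [3, 2] -> 2
  6 (index 1): smaller elements after it = [3, 2] -> 2
  19 (index 2): smaller elements after it = [12, 3, 2] -> 3
  12 (index 3): smaller elements after it = [3, 2] -> 2
  3 (index 4): smaller elements after it = [2] -> 1
Total inversions = 2 + 2 + 3 + 2 + 1 = 10
Final answer: 10


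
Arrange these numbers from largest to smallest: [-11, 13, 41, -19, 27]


Original list: [-11, 13, 41, -19, 27]
Repeatedly take the largest remaining element:
  Remaining [-11, 13, 41, -19, 27] -> largest is 41
  Remaining [-11, 13, -19, 27] -> largest is 27
  Remaining [-11, 13, -19] -> largest is 13
  Remaining [-11, -19] -> largest is -11
  Remaining [-19] -> largest is -19
Collecting the picks in order gives the descending list.
Final answer: [41, 27, 13, -11, -19]


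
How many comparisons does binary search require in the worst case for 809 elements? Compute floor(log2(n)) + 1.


Binary search halves the search space each step.
Maximum comparisons = floor(log2(809)) + 1
log2(809) = 9.66
floor(log2(809)) = 9, so 9 + 1 = 10
Final answer: 10


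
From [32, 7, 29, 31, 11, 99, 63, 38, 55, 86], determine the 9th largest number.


Sort descending: [99, 86, 63, 55, 38, 32, 31, 29, 11, 7]
The 9th element (1-indexed) is at index 8.
Value = 11
Final answer: 11


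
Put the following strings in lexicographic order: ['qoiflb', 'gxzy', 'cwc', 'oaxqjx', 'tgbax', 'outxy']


Compare strings character by character (the first differing letter decides):
  'cwc' < 'gxzy' since 'c' < 'g' at position 1
  'gxzy' < 'oaxqjx' since 'g' < 'o' at position 1
  'oaxqjx' < 'outxy' since 'a' < 'u' at position 2
  'outxy' < 'qoiflb' since 'o' < 'q' at position 1
  'qoiflb' < 'tgbax' since 'q' < 't' at position 1
Chaining these comparisons gives the alphabetical order.
Final answer: ['cwc', 'gxzy', 'oaxqjx', 'outxy', 'qoiflb', 'tgbax']


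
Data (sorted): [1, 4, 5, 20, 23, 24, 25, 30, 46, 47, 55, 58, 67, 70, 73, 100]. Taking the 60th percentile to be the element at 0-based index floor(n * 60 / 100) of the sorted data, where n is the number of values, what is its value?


The dataset has n = 16 elements.
Index = floor(16 * 60 / 100) = floor(960 / 100) = floor(9.6) = 9
Counting from index 0 in the sorted data, the element at index 9 is 47.
Final answer: 47


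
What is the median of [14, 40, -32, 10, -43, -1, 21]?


First, sort the list: [-43, -32, -1, 10, 14, 21, 40]
The list has 7 elements (odd count).
The middle index is 3 (0-based), and the element there is 10.
Final answer: 10


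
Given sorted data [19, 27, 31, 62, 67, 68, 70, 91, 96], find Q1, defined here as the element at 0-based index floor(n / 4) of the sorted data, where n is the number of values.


The list has n = 9 elements.
Q1 index = floor(9 / 4) = floor(2.25) = 2
Counting from index 0 in the sorted data, the element at index 2 is 31.
Final answer: 31


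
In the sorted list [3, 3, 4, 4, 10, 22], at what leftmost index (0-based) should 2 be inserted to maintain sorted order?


List is sorted: [3, 3, 4, 4, 10, 22]
We need the leftmost position where 2 can be inserted, i.e. the first index whose element is >= 2 (or the end of the list if none is).
Binary search with low=0, high=6 (0-based indices):
  low=0, high=6, mid=3: a[3]=4 >= 2, so high = 3
  low=0, high=3, mid=1: a[1]=3 >= 2, so high = 1
  low=0, high=1, mid=0: a[0]=3 >= 2, so high = 0
Now low = high = 0, so the insertion index is 0.
Final answer: 0


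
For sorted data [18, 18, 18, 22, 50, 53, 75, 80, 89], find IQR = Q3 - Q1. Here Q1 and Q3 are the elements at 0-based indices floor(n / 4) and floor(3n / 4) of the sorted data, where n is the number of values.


The data has n = 9 elements.
Q1 index = floor(9 / 4) = floor(2.25) = 2; Q3 index = floor(3 * 9 / 4) = floor(6.75) = 6
Q1 = element at index 2 = 18
Q3 = element at index 6 = 75
IQR = 75 - 18 = 57
Final answer: 57


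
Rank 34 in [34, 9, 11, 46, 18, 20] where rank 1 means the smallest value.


Sort ascending: [9, 11, 18, 20, 34, 46]
Find 34 in the sorted list.
34 is at position 5 (1-indexed).
Final answer: 5


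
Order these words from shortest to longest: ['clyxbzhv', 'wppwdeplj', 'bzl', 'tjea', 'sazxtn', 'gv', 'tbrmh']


Compute lengths:
  'clyxbzhv' has length 8
  'wppwdeplj' has length 9
  'bzl' has length 3
  'tjea' has length 4
  'sazxtn' has length 6
  'gv' has length 2
  'tbrmh' has length 5
Lengths in increasing order: 2 < 3 < 4 < 5 < 6 < 8 < 9
Listing the words in that order gives the answer.
Final answer: ['gv', 'bzl', 'tjea', 'tbrmh', 'sazxtn', 'clyxbzhv', 'wppwdeplj']


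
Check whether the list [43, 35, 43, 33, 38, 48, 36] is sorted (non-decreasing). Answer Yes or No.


Check consecutive pairs:
  43 <= 35? False
  35 <= 43? True
  43 <= 33? False
  33 <= 38? True
  38 <= 48? True
  48 <= 36? False
3 consecutive pair(s) are out of order, so the list is not sorted.
Final answer: No


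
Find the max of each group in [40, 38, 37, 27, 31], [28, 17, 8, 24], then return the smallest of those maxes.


Find max of each group:
  Group 1: [40, 38, 37, 27, 31] -> max = 40
  Group 2: [28, 17, 8, 24] -> max = 28
Maxes: [40, 28]
Minimum of maxes = 28
Final answer: 28


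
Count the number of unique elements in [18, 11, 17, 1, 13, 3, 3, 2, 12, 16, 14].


List all unique values:
Distinct values: [1, 2, 3, 11, 12, 13, 14, 16, 17, 18]
Count = 10
Final answer: 10


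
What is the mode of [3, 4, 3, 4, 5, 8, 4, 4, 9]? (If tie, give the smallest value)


Count the frequency of each value:
  3 appears 2 time(s)
  4 appears 4 time(s)
  5 appears 1 time(s)
  8 appears 1 time(s)
  9 appears 1 time(s)
Maximum frequency is 4.
Only 4 reaches that frequency, so it is the mode.
Final answer: 4


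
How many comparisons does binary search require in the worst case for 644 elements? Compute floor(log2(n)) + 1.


Binary search halves the search space each step.
Maximum comparisons = floor(log2(644)) + 1
log2(644) = 9.3309
floor(log2(644)) = 9, so 9 + 1 = 10
Final answer: 10


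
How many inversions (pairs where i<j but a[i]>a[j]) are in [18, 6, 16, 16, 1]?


For each element, count the later elements that are smaller than it:
  18 (index 0): smaller elements after it = [6, 16, 16, 1] -> 4
  6 (index 1): smaller elements after it = [1] -> 1
  16 (index 2): smaller elements after it = [1] -> 1
  16 (index 3): smaller elements after it = [1] -> 1
Total inversions = 4 + 1 + 1 + 1 = 7
Final answer: 7


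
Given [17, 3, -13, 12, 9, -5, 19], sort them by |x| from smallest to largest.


Compute absolute values:
  |17| = 17
  |3| = 3
  |-13| = 13
  |12| = 12
  |9| = 9
  |-5| = 5
  |19| = 19
Absolute values in increasing order: 3 < 5 < 9 < 12 < 13 < 17 < 19
Listing the original numbers in that order gives the answer.
Final answer: [3, -5, 9, 12, -13, 17, 19]


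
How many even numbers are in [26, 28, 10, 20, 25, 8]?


Check each element:
  26 is even
  28 is even
  10 is even
  20 is even
  25 is odd
  8 is even
Evens: [26, 28, 10, 20, 8]
Count of evens = 5
Final answer: 5


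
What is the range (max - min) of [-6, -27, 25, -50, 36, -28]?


Maximum value: 36
Minimum value: -50
Range = 36 - (-50) = 86
Final answer: 86


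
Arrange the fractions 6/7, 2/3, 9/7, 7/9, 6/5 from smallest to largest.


Convert to decimal for comparison:
  6/7 = 0.8571
  2/3 = 0.6667
  9/7 = 1.2857
  7/9 = 0.7778
  6/5 = 1.2
Decimals in increasing order: 0.6667 < 0.7778 < 0.8571 < 1.2 < 1.2857
Writing each back as its fraction gives the sorted order.
Final answer: 2/3, 7/9, 6/7, 6/5, 9/7


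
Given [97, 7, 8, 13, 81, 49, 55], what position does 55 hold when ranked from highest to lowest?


Sort descending: [97, 81, 55, 49, 13, 8, 7]
Find 55 in the sorted list.
55 is at position 3.
Final answer: 3


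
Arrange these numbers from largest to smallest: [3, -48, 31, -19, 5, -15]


Original list: [3, -48, 31, -19, 5, -15]
Repeatedly take the largest remaining element:
  Remaining [3, -48, 31, -19, 5, -15] -> largest is 31
  Remaining [3, -48, -19, 5, -15] -> largest is 5
  Remaining [3, -48, -19, -15] -> largest is 3
  Remaining [-48, -19, -15] -> largest is -15
  Remaining [-48, -19] -> largest is -19
  Remaining [-48] -> largest is -48
Collecting the picks in order gives the descending list.
Final answer: [31, 5, 3, -15, -19, -48]


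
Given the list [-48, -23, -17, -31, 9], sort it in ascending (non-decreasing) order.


Original list: [-48, -23, -17, -31, 9]
Repeatedly take the smallest remaining element:
  Remaining [-48, -23, -17, -31, 9] -> smallest is -48
  Remaining [-23, -17, -31, 9] -> smallest is -31
  Remaining [-23, -17, 9] -> smallest is -23
  Remaining [-17, 9] -> smallest is -17
  Remaining [9] -> smallest is 9
Collecting the picks in order gives the sorted list.
Final answer: [-48, -31, -23, -17, 9]


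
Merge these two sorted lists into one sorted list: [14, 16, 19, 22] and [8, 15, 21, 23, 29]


List A: [14, 16, 19, 22]
List B: [8, 15, 21, 23, 29]
Repeatedly compare the front elements and take the smaller:
  14 vs 8 -> take 8
  14 vs 15 -> take 14
  16 vs 15 -> take 15
  16 vs 21 -> take 16
  19 vs 21 -> take 19
  22 vs 21 -> take 21
  22 vs 23 -> take 22
  A is exhausted; append the rest of B: [23, 29]
Final answer: [8, 14, 15, 16, 19, 21, 22, 23, 29]


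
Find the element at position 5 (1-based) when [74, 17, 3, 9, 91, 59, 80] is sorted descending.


Sort descending: [91, 80, 74, 59, 17, 9, 3]
The 5th element (1-indexed) is at index 4.
Value = 17
Final answer: 17


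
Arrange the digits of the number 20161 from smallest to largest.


The number 20161 has digits: 2, 0, 1, 6, 1
Sorted: 0, 1, 1, 2, 6
Joining the sorted digits gives the result.
Final answer: 01126


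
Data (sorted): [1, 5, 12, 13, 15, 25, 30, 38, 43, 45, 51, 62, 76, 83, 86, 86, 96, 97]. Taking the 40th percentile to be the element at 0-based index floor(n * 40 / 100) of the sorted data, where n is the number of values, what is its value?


The dataset has n = 18 elements.
Index = floor(18 * 40 / 100) = floor(720 / 100) = floor(7.2) = 7
Counting from index 0 in the sorted data, the element at index 7 is 38.
Final answer: 38


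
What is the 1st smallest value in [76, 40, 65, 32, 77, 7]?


Sort ascending: [7, 32, 40, 65, 76, 77]
The 1st element (1-indexed) is at index 0.
Value = 7
Final answer: 7


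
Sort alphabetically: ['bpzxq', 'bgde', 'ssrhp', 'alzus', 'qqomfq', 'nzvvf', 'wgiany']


Compare strings character by character (the first differing letter decides):
  'alzus' < 'bgde' since 'a' < 'b' at position 1
  'bgde' < 'bpzxq' since 'g' < 'p' at position 2
  'bpzxq' < 'nzvvf' since 'b' < 'n' at position 1
  'nzvvf' < 'qqomfq' since 'n' < 'q' at position 1
  'qqomfq' < 'ssrhp' since 'q' < 's' at position 1
  'ssrhp' < 'wgiany' since 's' < 'w' at position 1
Chaining these comparisons gives the alphabetical order.
Final answer: ['alzus', 'bgde', 'bpzxq', 'nzvvf', 'qqomfq', 'ssrhp', 'wgiany']


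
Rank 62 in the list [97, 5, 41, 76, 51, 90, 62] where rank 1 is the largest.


Sort descending: [97, 90, 76, 62, 51, 41, 5]
Find 62 in the sorted list.
62 is at position 4.
Final answer: 4


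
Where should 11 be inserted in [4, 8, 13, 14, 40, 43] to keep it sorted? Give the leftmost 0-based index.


List is sorted: [4, 8, 13, 14, 40, 43]
We need the leftmost position where 11 can be inserted, i.e. the first index whose element is >= 11 (or the end of the list if none is).
Binary search with low=0, high=6 (0-based indices):
  low=0, high=6, mid=3: a[3]=14 >= 11, so high = 3
  low=0, high=3, mid=1: a[1]=8 < 11, so low = 2
  low=2, high=3, mid=2: a[2]=13 >= 11, so high = 2
Now low = high = 2, so the insertion index is 2.
Final answer: 2


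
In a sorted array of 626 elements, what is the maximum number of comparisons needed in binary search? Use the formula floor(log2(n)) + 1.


Binary search halves the search space each step.
Maximum comparisons = floor(log2(626)) + 1
log2(626) = 9.29
floor(log2(626)) = 9, so 9 + 1 = 10
Final answer: 10


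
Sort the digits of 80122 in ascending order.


The number 80122 has digits: 8, 0, 1, 2, 2
Sorted: 0, 1, 2, 2, 8
Joining the sorted digits gives the result.
Final answer: 01228


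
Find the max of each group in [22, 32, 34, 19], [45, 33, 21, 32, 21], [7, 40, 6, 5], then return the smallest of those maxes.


Find max of each group:
  Group 1: [22, 32, 34, 19] -> max = 34
  Group 2: [45, 33, 21, 32, 21] -> max = 45
  Group 3: [7, 40, 6, 5] -> max = 40
Maxes: [34, 45, 40]
Minimum of maxes = 34
Final answer: 34


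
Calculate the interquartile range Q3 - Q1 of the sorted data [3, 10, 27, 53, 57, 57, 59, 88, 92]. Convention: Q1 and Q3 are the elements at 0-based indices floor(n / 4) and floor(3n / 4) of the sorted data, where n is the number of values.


The data has n = 9 elements.
Q1 index = floor(9 / 4) = floor(2.25) = 2; Q3 index = floor(3 * 9 / 4) = floor(6.75) = 6
Q1 = element at index 2 = 27
Q3 = element at index 6 = 59
IQR = 59 - 27 = 32
Final answer: 32


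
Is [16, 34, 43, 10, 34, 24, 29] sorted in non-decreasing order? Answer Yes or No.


Check consecutive pairs:
  16 <= 34? True
  34 <= 43? True
  43 <= 10? False
  10 <= 34? True
  34 <= 24? False
  24 <= 29? True
2 consecutive pair(s) are out of order, so the list is not sorted.
Final answer: No


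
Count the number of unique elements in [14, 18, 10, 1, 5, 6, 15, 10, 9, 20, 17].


List all unique values:
Distinct values: [1, 5, 6, 9, 10, 14, 15, 17, 18, 20]
Count = 10
Final answer: 10


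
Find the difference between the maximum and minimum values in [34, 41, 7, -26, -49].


Maximum value: 41
Minimum value: -49
Range = 41 - (-49) = 90
Final answer: 90


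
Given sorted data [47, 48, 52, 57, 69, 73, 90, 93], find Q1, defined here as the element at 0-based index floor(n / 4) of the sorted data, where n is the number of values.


The list has n = 8 elements.
Q1 index = floor(8 / 4) = floor(2) = 2
Counting from index 0 in the sorted data, the element at index 2 is 52.
Final answer: 52


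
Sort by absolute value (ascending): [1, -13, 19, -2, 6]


Compute absolute values:
  |1| = 1
  |-13| = 13
  |19| = 19
  |-2| = 2
  |6| = 6
Absolute values in increasing order: 1 < 2 < 6 < 13 < 19
Listing the original numbers in that order gives the answer.
Final answer: [1, -2, 6, -13, 19]


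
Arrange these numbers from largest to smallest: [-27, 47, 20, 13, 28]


Original list: [-27, 47, 20, 13, 28]
Repeatedly take the largest remaining element:
  Remaining [-27, 47, 20, 13, 28] -> largest is 47
  Remaining [-27, 20, 13, 28] -> largest is 28
  Remaining [-27, 20, 13] -> largest is 20
  Remaining [-27, 13] -> largest is 13
  Remaining [-27] -> largest is -27
Collecting the picks in order gives the descending list.
Final answer: [47, 28, 20, 13, -27]


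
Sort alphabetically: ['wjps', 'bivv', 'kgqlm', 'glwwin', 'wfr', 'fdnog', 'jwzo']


Compare strings character by character (the first differing letter decides):
  'bivv' < 'fdnog' since 'b' < 'f' at position 1
  'fdnog' < 'glwwin' since 'f' < 'g' at position 1
  'glwwin' < 'jwzo' since 'g' < 'j' at position 1
  'jwzo' < 'kgqlm' since 'j' < 'k' at position 1
  'kgqlm' < 'wfr' since 'k' < 'w' at position 1
  'wfr' < 'wjps' since 'f' < 'j' at position 2
Chaining these comparisons gives the alphabetical order.
Final answer: ['bivv', 'fdnog', 'glwwin', 'jwzo', 'kgqlm', 'wfr', 'wjps']


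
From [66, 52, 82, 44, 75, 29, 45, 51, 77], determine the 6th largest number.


Sort descending: [82, 77, 75, 66, 52, 51, 45, 44, 29]
The 6th element (1-indexed) is at index 5.
Value = 51
Final answer: 51


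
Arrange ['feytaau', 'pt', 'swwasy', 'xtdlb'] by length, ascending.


Compute lengths:
  'feytaau' has length 7
  'pt' has length 2
  'swwasy' has length 6
  'xtdlb' has length 5
Lengths in increasing order: 2 < 5 < 6 < 7
Listing the words in that order gives the answer.
Final answer: ['pt', 'xtdlb', 'swwasy', 'feytaau']


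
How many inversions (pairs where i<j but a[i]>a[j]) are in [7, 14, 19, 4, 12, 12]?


For each element, count the later elements that are smaller than it:
  7 (index 0): smaller elements after it = [4] -> 1
  14 (index 1): smaller elements after it = [4, 12, 12] -> 3
  19 (index 2): smaller elements after it = [4, 12, 12] -> 3
  4 (index 3): smaller elements after it = [] -> 0
  12 (index 4): smaller elements after it = [] -> 0
Total inversions = 1 + 3 + 3 + 0 + 0 = 7
Final answer: 7


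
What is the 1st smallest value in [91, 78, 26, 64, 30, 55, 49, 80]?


Sort ascending: [26, 30, 49, 55, 64, 78, 80, 91]
The 1st element (1-indexed) is at index 0.
Value = 26
Final answer: 26


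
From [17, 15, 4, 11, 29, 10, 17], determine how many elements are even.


Check each element:
  17 is odd
  15 is odd
  4 is even
  11 is odd
  29 is odd
  10 is even
  17 is odd
Evens: [4, 10]
Count of evens = 2
Final answer: 2


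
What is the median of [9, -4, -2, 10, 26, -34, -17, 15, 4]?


First, sort the list: [-34, -17, -4, -2, 4, 9, 10, 15, 26]
The list has 9 elements (odd count).
The middle index is 4 (0-based), and the element there is 4.
Final answer: 4


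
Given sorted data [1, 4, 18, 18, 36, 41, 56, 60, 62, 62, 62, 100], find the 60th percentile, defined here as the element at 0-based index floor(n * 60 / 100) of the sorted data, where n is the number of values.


The dataset has n = 12 elements.
Index = floor(12 * 60 / 100) = floor(720 / 100) = floor(7.2) = 7
Counting from index 0 in the sorted data, the element at index 7 is 60.
Final answer: 60


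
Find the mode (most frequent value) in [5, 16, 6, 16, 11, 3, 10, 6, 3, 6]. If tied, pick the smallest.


Count the frequency of each value:
  3 appears 2 time(s)
  5 appears 1 time(s)
  6 appears 3 time(s)
  10 appears 1 time(s)
  11 appears 1 time(s)
  16 appears 2 time(s)
Maximum frequency is 3.
Only 6 reaches that frequency, so it is the mode.
Final answer: 6


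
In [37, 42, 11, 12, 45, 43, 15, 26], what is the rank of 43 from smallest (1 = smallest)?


Sort ascending: [11, 12, 15, 26, 37, 42, 43, 45]
Find 43 in the sorted list.
43 is at position 7 (1-indexed).
Final answer: 7


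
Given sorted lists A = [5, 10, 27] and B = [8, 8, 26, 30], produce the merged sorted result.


List A: [5, 10, 27]
List B: [8, 8, 26, 30]
Repeatedly compare the front elements and take the smaller:
  5 vs 8 -> take 5
  10 vs 8 -> take 8
  10 vs 8 -> take 8
  10 vs 26 -> take 10
  27 vs 26 -> take 26
  27 vs 30 -> take 27
  A is exhausted; append the rest of B: [30]
Final answer: [5, 8, 8, 10, 26, 27, 30]


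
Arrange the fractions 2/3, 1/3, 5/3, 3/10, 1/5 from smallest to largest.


Convert to decimal for comparison:
  2/3 = 0.6667
  1/3 = 0.3333
  5/3 = 1.6667
  3/10 = 0.3
  1/5 = 0.2
Decimals in increasing order: 0.2 < 0.3 < 0.3333 < 0.6667 < 1.6667
Writing each back as its fraction gives the sorted order.
Final answer: 1/5, 3/10, 1/3, 2/3, 5/3


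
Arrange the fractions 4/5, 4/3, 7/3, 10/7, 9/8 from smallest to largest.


Convert to decimal for comparison:
  4/5 = 0.8
  4/3 = 1.3333
  7/3 = 2.3333
  10/7 = 1.4286
  9/8 = 1.125
Decimals in increasing order: 0.8 < 1.125 < 1.3333 < 1.4286 < 2.3333
Writing each back as its fraction gives the sorted order.
Final answer: 4/5, 9/8, 4/3, 10/7, 7/3


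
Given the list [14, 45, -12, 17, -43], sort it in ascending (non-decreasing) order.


Original list: [14, 45, -12, 17, -43]
Repeatedly take the smallest remaining element:
  Remaining [14, 45, -12, 17, -43] -> smallest is -43
  Remaining [14, 45, -12, 17] -> smallest is -12
  Remaining [14, 45, 17] -> smallest is 14
  Remaining [45, 17] -> smallest is 17
  Remaining [45] -> smallest is 45
Collecting the picks in order gives the sorted list.
Final answer: [-43, -12, 14, 17, 45]


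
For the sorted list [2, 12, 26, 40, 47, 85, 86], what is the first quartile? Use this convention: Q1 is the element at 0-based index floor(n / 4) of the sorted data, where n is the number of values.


The list has n = 7 elements.
Q1 index = floor(7 / 4) = floor(1.75) = 1
Counting from index 0 in the sorted data, the element at index 1 is 12.
Final answer: 12


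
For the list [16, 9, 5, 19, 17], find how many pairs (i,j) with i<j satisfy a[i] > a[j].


For each element, count the later elements that are smaller than it:
  16 (index 0): smaller elements after it = [9, 5] -> 2
  9 (index 1): smaller elements after it = [5] -> 1
  5 (index 2): smaller elements after it = [] -> 0
  19 (index 3): smaller elements after it = [17] -> 1
Total inversions = 2 + 1 + 0 + 1 = 4
Final answer: 4


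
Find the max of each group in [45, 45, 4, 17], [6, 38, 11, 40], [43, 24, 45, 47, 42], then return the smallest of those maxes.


Find max of each group:
  Group 1: [45, 45, 4, 17] -> max = 45
  Group 2: [6, 38, 11, 40] -> max = 40
  Group 3: [43, 24, 45, 47, 42] -> max = 47
Maxes: [45, 40, 47]
Minimum of maxes = 40
Final answer: 40


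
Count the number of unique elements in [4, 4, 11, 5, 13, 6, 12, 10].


List all unique values:
Distinct values: [4, 5, 6, 10, 11, 12, 13]
Count = 7
Final answer: 7


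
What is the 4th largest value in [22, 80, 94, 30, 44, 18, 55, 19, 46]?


Sort descending: [94, 80, 55, 46, 44, 30, 22, 19, 18]
The 4th element (1-indexed) is at index 3.
Value = 46
Final answer: 46


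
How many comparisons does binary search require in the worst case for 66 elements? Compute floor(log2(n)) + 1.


Binary search halves the search space each step.
Maximum comparisons = floor(log2(66)) + 1
log2(66) = 6.0444
floor(log2(66)) = 6, so 6 + 1 = 7
Final answer: 7
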